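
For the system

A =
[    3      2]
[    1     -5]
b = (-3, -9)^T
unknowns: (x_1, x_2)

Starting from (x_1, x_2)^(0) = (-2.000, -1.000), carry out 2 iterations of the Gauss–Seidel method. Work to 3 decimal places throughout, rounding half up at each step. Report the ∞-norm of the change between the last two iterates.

Iteration 1:
  x_1 = (-3 - (2)·-1.000) / (3) = -0.333
  x_2 = (-9 - (1)·-0.333) / (-5) = 1.733
Iteration 2:
  x_1 = (-3 - (2)·1.733) / (3) = -2.155
  x_2 = (-9 - (1)·-2.155) / (-5) = 1.369
Change: (-1.822, -0.364) → max |·| = 1.822

1.822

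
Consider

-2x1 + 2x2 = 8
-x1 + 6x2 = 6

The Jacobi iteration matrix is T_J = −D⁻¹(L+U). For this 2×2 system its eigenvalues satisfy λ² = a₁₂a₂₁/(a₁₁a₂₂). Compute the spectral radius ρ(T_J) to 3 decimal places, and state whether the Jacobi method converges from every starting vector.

a₁₂a₂₁/(a₁₁a₂₂) = (2)·(-1) / ((-2)·(6)) = 0.166667
ρ = √|0.166667| = √0.166667 = 0.408
ρ < 1, so Jacobi converges

0.408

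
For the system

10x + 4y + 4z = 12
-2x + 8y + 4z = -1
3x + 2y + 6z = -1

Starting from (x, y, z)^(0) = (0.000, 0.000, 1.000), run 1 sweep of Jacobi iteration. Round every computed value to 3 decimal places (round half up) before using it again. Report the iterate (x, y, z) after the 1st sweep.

(0.800, -0.625, -0.167)

Iteration 1:
  x = (12 - (4)·0.000 - (4)·1.000) / (10) = 0.800
  y = (-1 - (-2)·0.000 - (4)·1.000) / (8) = -0.625
  z = (-1 - (3)·0.000 - (2)·0.000) / (6) = -0.167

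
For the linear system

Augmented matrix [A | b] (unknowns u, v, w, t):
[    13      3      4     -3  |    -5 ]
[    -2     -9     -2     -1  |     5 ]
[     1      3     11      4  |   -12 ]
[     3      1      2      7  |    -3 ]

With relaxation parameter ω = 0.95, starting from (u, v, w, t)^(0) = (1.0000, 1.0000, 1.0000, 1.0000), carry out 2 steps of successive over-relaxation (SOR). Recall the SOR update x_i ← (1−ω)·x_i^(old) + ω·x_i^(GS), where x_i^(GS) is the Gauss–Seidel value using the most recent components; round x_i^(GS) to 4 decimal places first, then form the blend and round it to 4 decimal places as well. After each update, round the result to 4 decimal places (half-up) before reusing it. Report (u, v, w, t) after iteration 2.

(0.1354, -0.3857, -1.1005, -0.0972)

Iteration 1:
  u: GS value = (-5 - (3)·1.0000 - (4)·1.0000 - (-3)·1.0000) / (13) = -0.6923;  u ← (1−ω)·1.0000 + ω·-0.6923 = -0.6077
  v: GS value = (5 - (-2)·-0.6077 - (-2)·1.0000 - (-1)·1.0000) / (-9) = -0.7538;  v ← (1−ω)·1.0000 + ω·-0.7538 = -0.6661
  w: GS value = (-12 - (1)·-0.6077 - (3)·-0.6661 - (4)·1.0000) / (11) = -1.2176;  w ← (1−ω)·1.0000 + ω·-1.2176 = -1.1067
  t: GS value = (-3 - (3)·-0.6077 - (1)·-0.6661 - (2)·-1.1067) / (7) = 0.2432;  t ← (1−ω)·1.0000 + ω·0.2432 = 0.2810
Iteration 2:
  u: GS value = (-5 - (3)·-0.6661 - (4)·-1.1067 - (-3)·0.2810) / (13) = 0.1745;  u ← (1−ω)·-0.6077 + ω·0.1745 = 0.1354
  v: GS value = (5 - (-2)·0.1354 - (-2)·-1.1067 - (-1)·0.2810) / (-9) = -0.3709;  v ← (1−ω)·-0.6661 + ω·-0.3709 = -0.3857
  w: GS value = (-12 - (1)·0.1354 - (3)·-0.3857 - (4)·0.2810) / (11) = -1.1002;  w ← (1−ω)·-1.1067 + ω·-1.1002 = -1.1005
  t: GS value = (-3 - (3)·0.1354 - (1)·-0.3857 - (2)·-1.1005) / (7) = -0.1171;  t ← (1−ω)·0.2810 + ω·-0.1171 = -0.0972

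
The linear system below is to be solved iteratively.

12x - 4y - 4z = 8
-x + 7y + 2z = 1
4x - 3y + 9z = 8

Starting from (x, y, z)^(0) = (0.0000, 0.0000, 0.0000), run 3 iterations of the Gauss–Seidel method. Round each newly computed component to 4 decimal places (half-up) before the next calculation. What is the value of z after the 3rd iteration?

0.5492

Iteration 1:
  x = (8 - (-4)·0.0000 - (-4)·0.0000) / (12) = 0.6667
  y = (1 - (-1)·0.6667 - (2)·0.0000) / (7) = 0.2381
  z = (8 - (4)·0.6667 - (-3)·0.2381) / (9) = 0.6719
Iteration 2:
  x = (8 - (-4)·0.2381 - (-4)·0.6719) / (12) = 0.9700
  y = (1 - (-1)·0.9700 - (2)·0.6719) / (7) = 0.0895
  z = (8 - (4)·0.9700 - (-3)·0.0895) / (9) = 0.4876
Iteration 3:
  x = (8 - (-4)·0.0895 - (-4)·0.4876) / (12) = 0.8590
  y = (1 - (-1)·0.8590 - (2)·0.4876) / (7) = 0.1263
  z = (8 - (4)·0.8590 - (-3)·0.1263) / (9) = 0.5492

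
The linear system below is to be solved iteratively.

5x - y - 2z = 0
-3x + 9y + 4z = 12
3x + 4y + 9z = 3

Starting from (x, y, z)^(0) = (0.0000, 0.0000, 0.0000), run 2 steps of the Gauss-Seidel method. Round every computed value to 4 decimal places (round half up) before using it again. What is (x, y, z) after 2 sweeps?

Iteration 1:
  x = (0 - (-1)·0.0000 - (-2)·0.0000) / (5) = 0.0000
  y = (12 - (-3)·0.0000 - (4)·0.0000) / (9) = 1.3333
  z = (3 - (3)·0.0000 - (4)·1.3333) / (9) = -0.2592
Iteration 2:
  x = (0 - (-1)·1.3333 - (-2)·-0.2592) / (5) = 0.1630
  y = (12 - (-3)·0.1630 - (4)·-0.2592) / (9) = 1.5029
  z = (3 - (3)·0.1630 - (4)·1.5029) / (9) = -0.3890

(0.1630, 1.5029, -0.3890)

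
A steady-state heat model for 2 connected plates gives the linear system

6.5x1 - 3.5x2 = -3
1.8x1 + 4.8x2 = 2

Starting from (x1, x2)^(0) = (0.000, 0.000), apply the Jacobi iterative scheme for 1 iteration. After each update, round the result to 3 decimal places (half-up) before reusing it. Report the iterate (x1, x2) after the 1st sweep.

(-0.462, 0.417)

Iteration 1:
  x1 = (-3 - (-3.5)·0.000) / (6.5) = -0.462
  x2 = (2 - (1.8)·0.000) / (4.8) = 0.417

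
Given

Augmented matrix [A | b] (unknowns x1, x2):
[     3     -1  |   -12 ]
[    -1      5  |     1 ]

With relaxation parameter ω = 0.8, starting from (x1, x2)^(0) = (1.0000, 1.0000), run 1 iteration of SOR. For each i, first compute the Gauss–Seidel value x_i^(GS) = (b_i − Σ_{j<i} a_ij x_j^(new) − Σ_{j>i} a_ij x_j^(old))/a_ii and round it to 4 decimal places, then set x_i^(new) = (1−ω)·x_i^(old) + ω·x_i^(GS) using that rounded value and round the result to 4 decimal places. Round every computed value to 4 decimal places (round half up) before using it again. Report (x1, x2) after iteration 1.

Iteration 1:
  x1: GS value = (-12 - (-1)·1.0000) / (3) = -3.6667;  x1 ← (1−ω)·1.0000 + ω·-3.6667 = -2.7334
  x2: GS value = (1 - (-1)·-2.7334) / (5) = -0.3467;  x2 ← (1−ω)·1.0000 + ω·-0.3467 = -0.0774

(-2.7334, -0.0774)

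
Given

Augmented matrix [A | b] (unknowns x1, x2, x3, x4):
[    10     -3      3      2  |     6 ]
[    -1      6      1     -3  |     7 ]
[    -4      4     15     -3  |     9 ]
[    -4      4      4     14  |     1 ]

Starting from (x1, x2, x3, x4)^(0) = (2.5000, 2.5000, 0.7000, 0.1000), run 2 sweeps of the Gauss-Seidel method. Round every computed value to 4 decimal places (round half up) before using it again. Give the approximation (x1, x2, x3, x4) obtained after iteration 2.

Iteration 1:
  x1 = (6 - (-3)·2.5000 - (3)·0.7000 - (2)·0.1000) / (10) = 1.1200
  x2 = (7 - (-1)·1.1200 - (1)·0.7000 - (-3)·0.1000) / (6) = 1.2867
  x3 = (9 - (-4)·1.1200 - (4)·1.2867 - (-3)·0.1000) / (15) = 0.5755
  x4 = (1 - (-4)·1.1200 - (4)·1.2867 - (4)·0.5755) / (14) = -0.1406
Iteration 2:
  x1 = (6 - (-3)·1.2867 - (3)·0.5755 - (2)·-0.1406) / (10) = 0.8415
  x2 = (7 - (-1)·0.8415 - (1)·0.5755 - (-3)·-0.1406) / (6) = 1.1407
  x3 = (9 - (-4)·0.8415 - (4)·1.1407 - (-3)·-0.1406) / (15) = 0.4921
  x4 = (1 - (-4)·0.8415 - (4)·1.1407 - (4)·0.4921) / (14) = -0.1547

(0.8415, 1.1407, 0.4921, -0.1547)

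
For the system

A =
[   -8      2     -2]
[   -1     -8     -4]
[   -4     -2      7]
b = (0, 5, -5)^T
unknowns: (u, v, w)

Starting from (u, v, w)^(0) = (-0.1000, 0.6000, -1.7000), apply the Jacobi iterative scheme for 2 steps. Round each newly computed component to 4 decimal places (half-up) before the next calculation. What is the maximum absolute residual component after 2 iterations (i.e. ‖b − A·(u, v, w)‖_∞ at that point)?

Iteration 1:
  u = (0 - (2)·0.6000 - (-2)·-1.7000) / (-8) = 0.5750
  v = (5 - (-1)·-0.1000 - (-4)·-1.7000) / (-8) = 0.2375
  w = (-5 - (-4)·-0.1000 - (-2)·0.6000) / (7) = -0.6000
Iteration 2:
  u = (0 - (2)·0.2375 - (-2)·-0.6000) / (-8) = 0.2094
  v = (5 - (-1)·0.5750 - (-4)·-0.6000) / (-8) = -0.3969
  w = (-5 - (-4)·0.5750 - (-2)·0.2375) / (7) = -0.3179
Residual b − A·x = (1.8332, 0.7626, -2.7309); ∞-norm = 2.7309

2.7309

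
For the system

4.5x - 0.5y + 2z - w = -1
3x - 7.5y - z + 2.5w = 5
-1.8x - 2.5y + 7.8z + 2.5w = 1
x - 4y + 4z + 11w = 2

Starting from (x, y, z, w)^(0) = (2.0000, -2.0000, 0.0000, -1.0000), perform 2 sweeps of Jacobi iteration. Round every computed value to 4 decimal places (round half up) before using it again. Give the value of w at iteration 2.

0.0718

Iteration 1:
  x = (-1 - (-0.5)·-2.0000 - (2)·0.0000 - (-1)·-1.0000) / (4.5) = -0.6667
  y = (5 - (3)·2.0000 - (-1)·0.0000 - (2.5)·-1.0000) / (-7.5) = -0.2000
  z = (1 - (-1.8)·2.0000 - (-2.5)·-2.0000 - (2.5)·-1.0000) / (7.8) = 0.2692
  w = (2 - (1)·2.0000 - (-4)·-2.0000 - (4)·0.0000) / (11) = -0.7273
Iteration 2:
  x = (-1 - (-0.5)·-0.2000 - (2)·0.2692 - (-1)·-0.7273) / (4.5) = -0.5257
  y = (5 - (3)·-0.6667 - (-1)·0.2692 - (2.5)·-0.7273) / (-7.5) = -1.2117
  z = (1 - (-1.8)·-0.6667 - (-2.5)·-0.2000 - (2.5)·-0.7273) / (7.8) = 0.1434
  w = (2 - (1)·-0.6667 - (-4)·-0.2000 - (4)·0.2692) / (11) = 0.0718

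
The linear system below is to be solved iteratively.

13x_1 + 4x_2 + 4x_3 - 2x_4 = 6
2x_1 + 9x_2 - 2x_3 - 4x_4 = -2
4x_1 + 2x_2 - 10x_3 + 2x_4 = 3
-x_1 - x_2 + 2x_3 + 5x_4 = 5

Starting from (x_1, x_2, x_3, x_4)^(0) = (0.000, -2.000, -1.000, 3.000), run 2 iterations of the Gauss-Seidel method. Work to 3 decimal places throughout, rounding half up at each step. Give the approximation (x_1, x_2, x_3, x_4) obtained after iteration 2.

Iteration 1:
  x_1 = (6 - (4)·-2.000 - (4)·-1.000 - (-2)·3.000) / (13) = 1.846
  x_2 = (-2 - (2)·1.846 - (-2)·-1.000 - (-4)·3.000) / (9) = 0.479
  x_3 = (3 - (4)·1.846 - (2)·0.479 - (2)·3.000) / (-10) = 1.134
  x_4 = (5 - (-1)·1.846 - (-1)·0.479 - (2)·1.134) / (5) = 1.011
Iteration 2:
  x_1 = (6 - (4)·0.479 - (4)·1.134 - (-2)·1.011) / (13) = 0.121
  x_2 = (-2 - (2)·0.121 - (-2)·1.134 - (-4)·1.011) / (9) = 0.452
  x_3 = (3 - (4)·0.121 - (2)·0.452 - (2)·1.011) / (-10) = 0.041
  x_4 = (5 - (-1)·0.121 - (-1)·0.452 - (2)·0.041) / (5) = 1.098

(0.121, 0.452, 0.041, 1.098)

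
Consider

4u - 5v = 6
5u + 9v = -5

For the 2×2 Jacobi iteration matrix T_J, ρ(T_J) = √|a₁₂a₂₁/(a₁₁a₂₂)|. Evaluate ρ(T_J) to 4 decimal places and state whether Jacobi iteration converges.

0.8333

a₁₂a₂₁/(a₁₁a₂₂) = (-5)·(5) / ((4)·(9)) = -0.694444
ρ = √|-0.694444| = √0.694444 = 0.8333
ρ < 1, so Jacobi converges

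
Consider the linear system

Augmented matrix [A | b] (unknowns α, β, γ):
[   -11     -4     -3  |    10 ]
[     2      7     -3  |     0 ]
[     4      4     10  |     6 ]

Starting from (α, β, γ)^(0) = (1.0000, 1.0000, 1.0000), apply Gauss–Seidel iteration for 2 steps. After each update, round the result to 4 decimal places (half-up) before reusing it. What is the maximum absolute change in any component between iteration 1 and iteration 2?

Iteration 1:
  α = (10 - (-4)·1.0000 - (-3)·1.0000) / (-11) = -1.5455
  β = (0 - (2)·-1.5455 - (-3)·1.0000) / (7) = 0.8701
  γ = (6 - (4)·-1.5455 - (4)·0.8701) / (10) = 0.8702
Iteration 2:
  α = (10 - (-4)·0.8701 - (-3)·0.8702) / (-11) = -1.4628
  β = (0 - (2)·-1.4628 - (-3)·0.8702) / (7) = 0.7909
  γ = (6 - (4)·-1.4628 - (4)·0.7909) / (10) = 0.8688
Change: (0.0827, -0.0792, -0.0014) → max |·| = 0.0827

0.0827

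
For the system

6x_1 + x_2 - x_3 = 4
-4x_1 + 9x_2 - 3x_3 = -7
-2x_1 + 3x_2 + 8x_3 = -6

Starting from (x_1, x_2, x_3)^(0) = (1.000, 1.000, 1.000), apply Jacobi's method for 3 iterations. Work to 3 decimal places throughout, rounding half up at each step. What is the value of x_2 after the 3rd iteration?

-0.741

Iteration 1:
  x_1 = (4 - (1)·1.000 - (-1)·1.000) / (6) = 0.667
  x_2 = (-7 - (-4)·1.000 - (-3)·1.000) / (9) = 0.000
  x_3 = (-6 - (-2)·1.000 - (3)·1.000) / (8) = -0.875
Iteration 2:
  x_1 = (4 - (1)·0.000 - (-1)·-0.875) / (6) = 0.521
  x_2 = (-7 - (-4)·0.667 - (-3)·-0.875) / (9) = -0.773
  x_3 = (-6 - (-2)·0.667 - (3)·0.000) / (8) = -0.583
Iteration 3:
  x_1 = (4 - (1)·-0.773 - (-1)·-0.583) / (6) = 0.698
  x_2 = (-7 - (-4)·0.521 - (-3)·-0.583) / (9) = -0.741
  x_3 = (-6 - (-2)·0.521 - (3)·-0.773) / (8) = -0.330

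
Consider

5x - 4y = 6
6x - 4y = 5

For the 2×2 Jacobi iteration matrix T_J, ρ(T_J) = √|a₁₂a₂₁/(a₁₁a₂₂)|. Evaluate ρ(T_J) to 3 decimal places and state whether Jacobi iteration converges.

1.095

a₁₂a₂₁/(a₁₁a₂₂) = (-4)·(6) / ((5)·(-4)) = 1.200000
ρ = √|1.200000| = √1.200000 = 1.095
ρ > 1, so Jacobi diverges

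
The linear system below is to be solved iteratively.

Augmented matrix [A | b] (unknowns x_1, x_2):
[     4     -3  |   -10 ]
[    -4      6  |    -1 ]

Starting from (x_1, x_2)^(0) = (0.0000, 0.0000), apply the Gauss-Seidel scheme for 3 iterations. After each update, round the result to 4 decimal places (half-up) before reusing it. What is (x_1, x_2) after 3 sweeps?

(-4.5625, -3.2083)

Iteration 1:
  x_1 = (-10 - (-3)·0.0000) / (4) = -2.5000
  x_2 = (-1 - (-4)·-2.5000) / (6) = -1.8333
Iteration 2:
  x_1 = (-10 - (-3)·-1.8333) / (4) = -3.8750
  x_2 = (-1 - (-4)·-3.8750) / (6) = -2.7500
Iteration 3:
  x_1 = (-10 - (-3)·-2.7500) / (4) = -4.5625
  x_2 = (-1 - (-4)·-4.5625) / (6) = -3.2083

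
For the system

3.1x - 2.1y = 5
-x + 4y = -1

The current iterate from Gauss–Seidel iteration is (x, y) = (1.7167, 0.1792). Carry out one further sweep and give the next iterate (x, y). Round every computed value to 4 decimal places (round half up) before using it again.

(1.7343, 0.1836)

One sweep:
  x = (5 - (-2.1)·0.1792) / (3.1) = 1.7343
  y = (-1 - (-1)·1.7343) / (4) = 0.1836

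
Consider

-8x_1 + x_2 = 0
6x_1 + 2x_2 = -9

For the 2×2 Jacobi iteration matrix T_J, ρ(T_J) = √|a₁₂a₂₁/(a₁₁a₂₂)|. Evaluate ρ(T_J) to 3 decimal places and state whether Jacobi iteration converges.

0.612

a₁₂a₂₁/(a₁₁a₂₂) = (1)·(6) / ((-8)·(2)) = -0.375000
ρ = √|-0.375000| = √0.375000 = 0.612
ρ < 1, so Jacobi converges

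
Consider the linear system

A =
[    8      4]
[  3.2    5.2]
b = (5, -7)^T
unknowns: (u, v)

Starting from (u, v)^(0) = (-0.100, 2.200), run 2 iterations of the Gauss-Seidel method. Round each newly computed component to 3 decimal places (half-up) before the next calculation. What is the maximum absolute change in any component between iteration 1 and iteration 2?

1.627

Iteration 1:
  u = (5 - (4)·2.200) / (8) = -0.475
  v = (-7 - (3.2)·-0.475) / (5.2) = -1.054
Iteration 2:
  u = (5 - (4)·-1.054) / (8) = 1.152
  v = (-7 - (3.2)·1.152) / (5.2) = -2.055
Change: (1.627, -1.001) → max |·| = 1.627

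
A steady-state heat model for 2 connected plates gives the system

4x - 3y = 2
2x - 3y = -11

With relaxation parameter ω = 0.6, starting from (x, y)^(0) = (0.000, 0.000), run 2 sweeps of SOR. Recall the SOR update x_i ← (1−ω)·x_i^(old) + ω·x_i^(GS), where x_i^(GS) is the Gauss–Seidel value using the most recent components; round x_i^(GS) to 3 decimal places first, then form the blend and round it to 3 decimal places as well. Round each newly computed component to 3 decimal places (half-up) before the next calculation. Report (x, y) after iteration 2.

Iteration 1:
  x: GS value = (2 - (-3)·0.000) / (4) = 0.500;  x ← (1−ω)·0.000 + ω·0.500 = 0.300
  y: GS value = (-11 - (2)·0.300) / (-3) = 3.867;  y ← (1−ω)·0.000 + ω·3.867 = 2.320
Iteration 2:
  x: GS value = (2 - (-3)·2.320) / (4) = 2.240;  x ← (1−ω)·0.300 + ω·2.240 = 1.464
  y: GS value = (-11 - (2)·1.464) / (-3) = 4.643;  y ← (1−ω)·2.320 + ω·4.643 = 3.714

(1.464, 3.714)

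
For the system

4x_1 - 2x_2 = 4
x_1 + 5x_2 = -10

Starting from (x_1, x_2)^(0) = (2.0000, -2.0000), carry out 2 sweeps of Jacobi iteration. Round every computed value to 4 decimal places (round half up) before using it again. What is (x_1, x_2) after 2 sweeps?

Iteration 1:
  x_1 = (4 - (-2)·-2.0000) / (4) = 0.0000
  x_2 = (-10 - (1)·2.0000) / (5) = -2.4000
Iteration 2:
  x_1 = (4 - (-2)·-2.4000) / (4) = -0.2000
  x_2 = (-10 - (1)·0.0000) / (5) = -2.0000

(-0.2000, -2.0000)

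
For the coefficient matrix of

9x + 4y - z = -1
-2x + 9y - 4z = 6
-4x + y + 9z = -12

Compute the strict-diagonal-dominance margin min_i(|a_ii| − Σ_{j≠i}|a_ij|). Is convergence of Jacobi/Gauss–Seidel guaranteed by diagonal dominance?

row 1: |9| − (4+1) = 4
row 2: |9| − (2+4) = 3
row 3: |9| − (4+1) = 4
minimum over rows = 3 → strictly diagonally dominant (convergence guaranteed)

3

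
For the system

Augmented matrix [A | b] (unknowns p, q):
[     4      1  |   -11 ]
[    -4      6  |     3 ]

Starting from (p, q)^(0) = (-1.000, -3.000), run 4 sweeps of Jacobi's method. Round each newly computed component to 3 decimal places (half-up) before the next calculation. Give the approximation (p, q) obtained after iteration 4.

Iteration 1:
  p = (-11 - (1)·-3.000) / (4) = -2.000
  q = (3 - (-4)·-1.000) / (6) = -0.167
Iteration 2:
  p = (-11 - (1)·-0.167) / (4) = -2.708
  q = (3 - (-4)·-2.000) / (6) = -0.833
Iteration 3:
  p = (-11 - (1)·-0.833) / (4) = -2.542
  q = (3 - (-4)·-2.708) / (6) = -1.305
Iteration 4:
  p = (-11 - (1)·-1.305) / (4) = -2.424
  q = (3 - (-4)·-2.542) / (6) = -1.195

(-2.424, -1.195)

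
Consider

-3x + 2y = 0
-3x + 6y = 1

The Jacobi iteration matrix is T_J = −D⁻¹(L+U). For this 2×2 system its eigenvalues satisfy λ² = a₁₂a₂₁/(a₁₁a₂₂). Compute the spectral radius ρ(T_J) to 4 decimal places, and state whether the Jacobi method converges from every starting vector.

0.5774

a₁₂a₂₁/(a₁₁a₂₂) = (2)·(-3) / ((-3)·(6)) = 0.333333
ρ = √|0.333333| = √0.333333 = 0.5774
ρ < 1, so Jacobi converges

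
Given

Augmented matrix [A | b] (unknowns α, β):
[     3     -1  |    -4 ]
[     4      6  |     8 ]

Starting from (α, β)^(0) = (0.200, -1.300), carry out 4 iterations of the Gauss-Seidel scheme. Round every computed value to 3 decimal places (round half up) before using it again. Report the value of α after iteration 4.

-0.716

Iteration 1:
  α = (-4 - (-1)·-1.300) / (3) = -1.767
  β = (8 - (4)·-1.767) / (6) = 2.511
Iteration 2:
  α = (-4 - (-1)·2.511) / (3) = -0.496
  β = (8 - (4)·-0.496) / (6) = 1.664
Iteration 3:
  α = (-4 - (-1)·1.664) / (3) = -0.779
  β = (8 - (4)·-0.779) / (6) = 1.853
Iteration 4:
  α = (-4 - (-1)·1.853) / (3) = -0.716
  β = (8 - (4)·-0.716) / (6) = 1.811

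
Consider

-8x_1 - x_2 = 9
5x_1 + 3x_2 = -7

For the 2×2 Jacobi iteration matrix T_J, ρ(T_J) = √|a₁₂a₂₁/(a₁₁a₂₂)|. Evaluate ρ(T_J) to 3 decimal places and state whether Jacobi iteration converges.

0.456

a₁₂a₂₁/(a₁₁a₂₂) = (-1)·(5) / ((-8)·(3)) = 0.208333
ρ = √|0.208333| = √0.208333 = 0.456
ρ < 1, so Jacobi converges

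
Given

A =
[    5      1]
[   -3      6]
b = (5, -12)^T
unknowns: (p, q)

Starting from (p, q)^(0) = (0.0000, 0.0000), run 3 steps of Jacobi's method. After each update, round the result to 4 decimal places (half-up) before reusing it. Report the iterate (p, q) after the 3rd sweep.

(1.3000, -1.3000)

Iteration 1:
  p = (5 - (1)·0.0000) / (5) = 1.0000
  q = (-12 - (-3)·0.0000) / (6) = -2.0000
Iteration 2:
  p = (5 - (1)·-2.0000) / (5) = 1.4000
  q = (-12 - (-3)·1.0000) / (6) = -1.5000
Iteration 3:
  p = (5 - (1)·-1.5000) / (5) = 1.3000
  q = (-12 - (-3)·1.4000) / (6) = -1.3000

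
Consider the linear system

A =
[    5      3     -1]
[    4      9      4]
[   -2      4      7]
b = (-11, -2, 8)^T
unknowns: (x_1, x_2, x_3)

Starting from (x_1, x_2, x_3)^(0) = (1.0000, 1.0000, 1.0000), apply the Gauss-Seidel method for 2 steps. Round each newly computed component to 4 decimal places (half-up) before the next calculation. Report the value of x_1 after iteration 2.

-2.4692

Iteration 1:
  x_1 = (-11 - (3)·1.0000 - (-1)·1.0000) / (5) = -2.6000
  x_2 = (-2 - (4)·-2.6000 - (4)·1.0000) / (9) = 0.4889
  x_3 = (8 - (-2)·-2.6000 - (4)·0.4889) / (7) = 0.1206
Iteration 2:
  x_1 = (-11 - (3)·0.4889 - (-1)·0.1206) / (5) = -2.4692
  x_2 = (-2 - (4)·-2.4692 - (4)·0.1206) / (9) = 0.8216
  x_3 = (8 - (-2)·-2.4692 - (4)·0.8216) / (7) = -0.0321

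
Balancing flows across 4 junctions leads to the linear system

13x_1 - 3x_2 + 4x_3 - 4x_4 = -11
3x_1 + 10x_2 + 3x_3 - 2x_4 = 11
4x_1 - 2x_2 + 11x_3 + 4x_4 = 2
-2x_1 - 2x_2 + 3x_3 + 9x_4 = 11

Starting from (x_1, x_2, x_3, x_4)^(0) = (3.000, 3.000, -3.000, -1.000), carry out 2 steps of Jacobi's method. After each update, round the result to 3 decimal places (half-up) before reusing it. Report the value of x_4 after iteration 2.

Iteration 1:
  x_1 = (-11 - (-3)·3.000 - (4)·-3.000 - (-4)·-1.000) / (13) = 0.462
  x_2 = (11 - (3)·3.000 - (3)·-3.000 - (-2)·-1.000) / (10) = 0.900
  x_3 = (2 - (4)·3.000 - (-2)·3.000 - (4)·-1.000) / (11) = 0.000
  x_4 = (11 - (-2)·3.000 - (-2)·3.000 - (3)·-3.000) / (9) = 3.556
Iteration 2:
  x_1 = (-11 - (-3)·0.900 - (4)·0.000 - (-4)·3.556) / (13) = 0.456
  x_2 = (11 - (3)·0.462 - (3)·0.000 - (-2)·3.556) / (10) = 1.673
  x_3 = (2 - (4)·0.462 - (-2)·0.900 - (4)·3.556) / (11) = -1.116
  x_4 = (11 - (-2)·0.462 - (-2)·0.900 - (3)·0.000) / (9) = 1.525

1.525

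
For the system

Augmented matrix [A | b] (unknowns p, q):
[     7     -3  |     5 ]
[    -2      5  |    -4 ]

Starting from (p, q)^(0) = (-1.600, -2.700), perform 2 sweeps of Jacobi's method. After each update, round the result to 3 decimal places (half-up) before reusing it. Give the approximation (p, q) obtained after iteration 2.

Iteration 1:
  p = (5 - (-3)·-2.700) / (7) = -0.443
  q = (-4 - (-2)·-1.600) / (5) = -1.440
Iteration 2:
  p = (5 - (-3)·-1.440) / (7) = 0.097
  q = (-4 - (-2)·-0.443) / (5) = -0.977

(0.097, -0.977)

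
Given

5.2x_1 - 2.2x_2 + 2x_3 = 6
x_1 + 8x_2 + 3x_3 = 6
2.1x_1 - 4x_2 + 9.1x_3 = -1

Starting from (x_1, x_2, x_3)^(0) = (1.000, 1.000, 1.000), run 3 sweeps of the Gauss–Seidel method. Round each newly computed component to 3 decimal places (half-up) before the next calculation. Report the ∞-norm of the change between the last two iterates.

Iteration 1:
  x_1 = (6 - (-2.2)·1.000 - (2)·1.000) / (5.2) = 1.192
  x_2 = (6 - (1)·1.192 - (3)·1.000) / (8) = 0.226
  x_3 = (-1 - (2.1)·1.192 - (-4)·0.226) / (9.1) = -0.286
Iteration 2:
  x_1 = (6 - (-2.2)·0.226 - (2)·-0.286) / (5.2) = 1.359
  x_2 = (6 - (1)·1.359 - (3)·-0.286) / (8) = 0.687
  x_3 = (-1 - (2.1)·1.359 - (-4)·0.687) / (9.1) = -0.122
Iteration 3:
  x_1 = (6 - (-2.2)·0.687 - (2)·-0.122) / (5.2) = 1.491
  x_2 = (6 - (1)·1.491 - (3)·-0.122) / (8) = 0.609
  x_3 = (-1 - (2.1)·1.491 - (-4)·0.609) / (9.1) = -0.186
Change: (0.132, -0.078, -0.064) → max |·| = 0.132

0.132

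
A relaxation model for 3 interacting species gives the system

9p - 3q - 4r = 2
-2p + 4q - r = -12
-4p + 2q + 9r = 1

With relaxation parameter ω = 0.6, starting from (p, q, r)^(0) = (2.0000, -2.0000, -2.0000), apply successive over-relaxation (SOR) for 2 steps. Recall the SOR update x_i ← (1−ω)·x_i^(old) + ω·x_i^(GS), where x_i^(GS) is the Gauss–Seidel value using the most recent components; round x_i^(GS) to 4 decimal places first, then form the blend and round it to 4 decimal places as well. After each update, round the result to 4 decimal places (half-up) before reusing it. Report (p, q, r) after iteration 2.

Iteration 1:
  p: GS value = (2 - (-3)·-2.0000 - (-4)·-2.0000) / (9) = -1.3333;  p ← (1−ω)·2.0000 + ω·-1.3333 = 0.0000
  q: GS value = (-12 - (-2)·0.0000 - (-1)·-2.0000) / (4) = -3.5000;  q ← (1−ω)·-2.0000 + ω·-3.5000 = -2.9000
  r: GS value = (1 - (-4)·0.0000 - (2)·-2.9000) / (9) = 0.7556;  r ← (1−ω)·-2.0000 + ω·0.7556 = -0.3466
Iteration 2:
  p: GS value = (2 - (-3)·-2.9000 - (-4)·-0.3466) / (9) = -0.8985;  p ← (1−ω)·0.0000 + ω·-0.8985 = -0.5391
  q: GS value = (-12 - (-2)·-0.5391 - (-1)·-0.3466) / (4) = -3.3562;  q ← (1−ω)·-2.9000 + ω·-3.3562 = -3.1737
  r: GS value = (1 - (-4)·-0.5391 - (2)·-3.1737) / (9) = 0.5768;  r ← (1−ω)·-0.3466 + ω·0.5768 = 0.2074

(-0.5391, -3.1737, 0.2074)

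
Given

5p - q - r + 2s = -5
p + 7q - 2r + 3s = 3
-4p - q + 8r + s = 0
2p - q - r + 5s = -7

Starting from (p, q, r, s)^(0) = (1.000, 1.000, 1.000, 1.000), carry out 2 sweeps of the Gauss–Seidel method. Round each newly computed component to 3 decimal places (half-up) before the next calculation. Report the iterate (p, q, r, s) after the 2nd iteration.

Iteration 1:
  p = (-5 - (-1)·1.000 - (-1)·1.000 - (2)·1.000) / (5) = -1.000
  q = (3 - (1)·-1.000 - (-2)·1.000 - (3)·1.000) / (7) = 0.429
  r = (0 - (-4)·-1.000 - (-1)·0.429 - (1)·1.000) / (8) = -0.571
  s = (-7 - (2)·-1.000 - (-1)·0.429 - (-1)·-0.571) / (5) = -1.028
Iteration 2:
  p = (-5 - (-1)·0.429 - (-1)·-0.571 - (2)·-1.028) / (5) = -0.617
  q = (3 - (1)·-0.617 - (-2)·-0.571 - (3)·-1.028) / (7) = 0.794
  r = (0 - (-4)·-0.617 - (-1)·0.794 - (1)·-1.028) / (8) = -0.081
  s = (-7 - (2)·-0.617 - (-1)·0.794 - (-1)·-0.081) / (5) = -1.011

(-0.617, 0.794, -0.081, -1.011)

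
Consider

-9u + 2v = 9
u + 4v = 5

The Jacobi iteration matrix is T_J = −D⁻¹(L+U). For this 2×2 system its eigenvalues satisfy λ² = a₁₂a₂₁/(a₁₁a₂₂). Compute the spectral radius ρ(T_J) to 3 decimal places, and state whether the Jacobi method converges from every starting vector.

0.236

a₁₂a₂₁/(a₁₁a₂₂) = (2)·(1) / ((-9)·(4)) = -0.055556
ρ = √|-0.055556| = √0.055556 = 0.236
ρ < 1, so Jacobi converges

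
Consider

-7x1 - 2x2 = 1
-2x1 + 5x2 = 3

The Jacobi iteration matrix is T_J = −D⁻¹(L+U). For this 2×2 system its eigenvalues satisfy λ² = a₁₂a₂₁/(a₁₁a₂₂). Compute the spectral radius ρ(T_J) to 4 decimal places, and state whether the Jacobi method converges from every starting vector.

0.3381

a₁₂a₂₁/(a₁₁a₂₂) = (-2)·(-2) / ((-7)·(5)) = -0.114286
ρ = √|-0.114286| = √0.114286 = 0.3381
ρ < 1, so Jacobi converges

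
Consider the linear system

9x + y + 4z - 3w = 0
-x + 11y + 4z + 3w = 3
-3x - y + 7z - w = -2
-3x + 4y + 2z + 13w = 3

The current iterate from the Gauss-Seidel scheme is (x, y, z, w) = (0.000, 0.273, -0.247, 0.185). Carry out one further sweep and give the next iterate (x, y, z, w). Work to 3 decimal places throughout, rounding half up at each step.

One sweep:
  x = (0 - (1)·0.273 - (4)·-0.247 - (-3)·0.185) / (9) = 0.141
  y = (3 - (-1)·0.141 - (4)·-0.247 - (3)·0.185) / (11) = 0.325
  z = (-2 - (-3)·0.141 - (-1)·0.325 - (-1)·0.185) / (7) = -0.152
  w = (3 - (-3)·0.141 - (4)·0.325 - (2)·-0.152) / (13) = 0.187

(0.141, 0.325, -0.152, 0.187)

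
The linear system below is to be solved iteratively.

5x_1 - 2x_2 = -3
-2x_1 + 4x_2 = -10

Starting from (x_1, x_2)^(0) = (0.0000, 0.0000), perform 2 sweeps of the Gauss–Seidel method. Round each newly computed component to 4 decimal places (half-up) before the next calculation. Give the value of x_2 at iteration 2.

-3.3600

Iteration 1:
  x_1 = (-3 - (-2)·0.0000) / (5) = -0.6000
  x_2 = (-10 - (-2)·-0.6000) / (4) = -2.8000
Iteration 2:
  x_1 = (-3 - (-2)·-2.8000) / (5) = -1.7200
  x_2 = (-10 - (-2)·-1.7200) / (4) = -3.3600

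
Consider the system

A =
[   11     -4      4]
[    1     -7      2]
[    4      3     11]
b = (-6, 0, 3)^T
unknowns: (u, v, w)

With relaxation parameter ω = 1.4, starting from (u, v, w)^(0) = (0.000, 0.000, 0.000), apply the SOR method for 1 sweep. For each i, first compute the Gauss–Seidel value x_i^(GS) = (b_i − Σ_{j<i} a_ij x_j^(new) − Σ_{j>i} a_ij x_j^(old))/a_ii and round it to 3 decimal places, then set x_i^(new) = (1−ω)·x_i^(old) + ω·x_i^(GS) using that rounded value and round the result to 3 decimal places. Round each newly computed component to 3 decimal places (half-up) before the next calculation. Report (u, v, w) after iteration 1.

(-0.763, -0.153, 0.829)

Iteration 1:
  u: GS value = (-6 - (-4)·0.000 - (4)·0.000) / (11) = -0.545;  u ← (1−ω)·0.000 + ω·-0.545 = -0.763
  v: GS value = (0 - (1)·-0.763 - (2)·0.000) / (-7) = -0.109;  v ← (1−ω)·0.000 + ω·-0.109 = -0.153
  w: GS value = (3 - (4)·-0.763 - (3)·-0.153) / (11) = 0.592;  w ← (1−ω)·0.000 + ω·0.592 = 0.829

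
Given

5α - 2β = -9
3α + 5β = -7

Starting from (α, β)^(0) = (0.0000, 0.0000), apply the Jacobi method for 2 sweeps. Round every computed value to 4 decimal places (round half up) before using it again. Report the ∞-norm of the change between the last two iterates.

Iteration 1:
  α = (-9 - (-2)·0.0000) / (5) = -1.8000
  β = (-7 - (3)·0.0000) / (5) = -1.4000
Iteration 2:
  α = (-9 - (-2)·-1.4000) / (5) = -2.3600
  β = (-7 - (3)·-1.8000) / (5) = -0.3200
Change: (-0.5600, 1.0800) → max |·| = 1.0800

1.0800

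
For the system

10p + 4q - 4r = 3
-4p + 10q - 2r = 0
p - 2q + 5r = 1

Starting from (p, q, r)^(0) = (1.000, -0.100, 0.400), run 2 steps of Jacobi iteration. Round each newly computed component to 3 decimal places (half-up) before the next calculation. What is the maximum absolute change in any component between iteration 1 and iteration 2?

0.408

Iteration 1:
  p = (3 - (4)·-0.100 - (-4)·0.400) / (10) = 0.500
  q = (0 - (-4)·1.000 - (-2)·0.400) / (10) = 0.480
  r = (1 - (1)·1.000 - (-2)·-0.100) / (5) = -0.040
Iteration 2:
  p = (3 - (4)·0.480 - (-4)·-0.040) / (10) = 0.092
  q = (0 - (-4)·0.500 - (-2)·-0.040) / (10) = 0.192
  r = (1 - (1)·0.500 - (-2)·0.480) / (5) = 0.292
Change: (-0.408, -0.288, 0.332) → max |·| = 0.408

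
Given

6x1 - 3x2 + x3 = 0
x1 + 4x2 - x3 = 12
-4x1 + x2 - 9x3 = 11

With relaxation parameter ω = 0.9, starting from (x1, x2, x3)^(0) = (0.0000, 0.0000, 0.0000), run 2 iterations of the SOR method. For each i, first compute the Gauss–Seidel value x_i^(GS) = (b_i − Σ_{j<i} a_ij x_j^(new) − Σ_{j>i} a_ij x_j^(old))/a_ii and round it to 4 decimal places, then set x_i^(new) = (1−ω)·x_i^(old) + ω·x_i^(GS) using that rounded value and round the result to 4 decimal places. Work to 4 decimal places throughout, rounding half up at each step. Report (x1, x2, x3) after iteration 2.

Iteration 1:
  x1: GS value = (0 - (-3)·0.0000 - (1)·0.0000) / (6) = 0.0000;  x1 ← (1−ω)·0.0000 + ω·0.0000 = 0.0000
  x2: GS value = (12 - (1)·0.0000 - (-1)·0.0000) / (4) = 3.0000;  x2 ← (1−ω)·0.0000 + ω·3.0000 = 2.7000
  x3: GS value = (11 - (-4)·0.0000 - (1)·2.7000) / (-9) = -0.9222;  x3 ← (1−ω)·0.0000 + ω·-0.9222 = -0.8300
Iteration 2:
  x1: GS value = (0 - (-3)·2.7000 - (1)·-0.8300) / (6) = 1.4883;  x1 ← (1−ω)·0.0000 + ω·1.4883 = 1.3395
  x2: GS value = (12 - (1)·1.3395 - (-1)·-0.8300) / (4) = 2.4576;  x2 ← (1−ω)·2.7000 + ω·2.4576 = 2.4818
  x3: GS value = (11 - (-4)·1.3395 - (1)·2.4818) / (-9) = -1.5418;  x3 ← (1−ω)·-0.8300 + ω·-1.5418 = -1.4706

(1.3395, 2.4818, -1.4706)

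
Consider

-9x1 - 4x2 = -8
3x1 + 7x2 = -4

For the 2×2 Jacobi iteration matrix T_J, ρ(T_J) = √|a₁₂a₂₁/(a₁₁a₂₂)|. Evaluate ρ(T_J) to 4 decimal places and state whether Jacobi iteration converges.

a₁₂a₂₁/(a₁₁a₂₂) = (-4)·(3) / ((-9)·(7)) = 0.190476
ρ = √|0.190476| = √0.190476 = 0.4364
ρ < 1, so Jacobi converges

0.4364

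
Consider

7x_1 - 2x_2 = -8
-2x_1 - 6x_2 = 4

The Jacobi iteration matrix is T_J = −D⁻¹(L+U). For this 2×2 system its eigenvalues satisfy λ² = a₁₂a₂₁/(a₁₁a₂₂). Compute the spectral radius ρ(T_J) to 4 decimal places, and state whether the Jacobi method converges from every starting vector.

0.3086

a₁₂a₂₁/(a₁₁a₂₂) = (-2)·(-2) / ((7)·(-6)) = -0.095238
ρ = √|-0.095238| = √0.095238 = 0.3086
ρ < 1, so Jacobi converges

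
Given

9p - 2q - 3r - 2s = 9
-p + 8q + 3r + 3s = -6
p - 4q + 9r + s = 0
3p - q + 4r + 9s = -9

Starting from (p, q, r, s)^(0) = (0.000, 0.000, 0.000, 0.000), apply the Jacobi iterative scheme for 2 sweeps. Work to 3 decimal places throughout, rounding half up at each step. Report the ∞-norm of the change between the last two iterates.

0.500

Iteration 1:
  p = (9 - (-2)·0.000 - (-3)·0.000 - (-2)·0.000) / (9) = 1.000
  q = (-6 - (-1)·0.000 - (3)·0.000 - (3)·0.000) / (8) = -0.750
  r = (0 - (1)·0.000 - (-4)·0.000 - (1)·0.000) / (9) = 0.000
  s = (-9 - (3)·0.000 - (-1)·0.000 - (4)·0.000) / (9) = -1.000
Iteration 2:
  p = (9 - (-2)·-0.750 - (-3)·0.000 - (-2)·-1.000) / (9) = 0.611
  q = (-6 - (-1)·1.000 - (3)·0.000 - (3)·-1.000) / (8) = -0.250
  r = (0 - (1)·1.000 - (-4)·-0.750 - (1)·-1.000) / (9) = -0.333
  s = (-9 - (3)·1.000 - (-1)·-0.750 - (4)·0.000) / (9) = -1.417
Change: (-0.389, 0.500, -0.333, -0.417) → max |·| = 0.500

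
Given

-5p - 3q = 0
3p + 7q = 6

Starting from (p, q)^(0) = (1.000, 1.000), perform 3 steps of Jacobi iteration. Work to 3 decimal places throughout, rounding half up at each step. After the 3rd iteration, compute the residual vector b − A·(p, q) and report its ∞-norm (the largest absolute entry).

1.235

Iteration 1:
  p = (0 - (-3)·1.000) / (-5) = -0.600
  q = (6 - (3)·1.000) / (7) = 0.429
Iteration 2:
  p = (0 - (-3)·0.429) / (-5) = -0.257
  q = (6 - (3)·-0.600) / (7) = 1.114
Iteration 3:
  p = (0 - (-3)·1.114) / (-5) = -0.668
  q = (6 - (3)·-0.257) / (7) = 0.967
Residual b − A·x = (-0.439, 1.235); ∞-norm = 1.235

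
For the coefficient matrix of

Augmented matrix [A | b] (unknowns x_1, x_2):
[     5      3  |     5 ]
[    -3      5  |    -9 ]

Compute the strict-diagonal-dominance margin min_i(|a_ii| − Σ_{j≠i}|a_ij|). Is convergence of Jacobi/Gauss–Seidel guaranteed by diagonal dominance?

row 1: |5| − (3) = 2
row 2: |5| − (3) = 2
minimum over rows = 2 → strictly diagonally dominant (convergence guaranteed)

2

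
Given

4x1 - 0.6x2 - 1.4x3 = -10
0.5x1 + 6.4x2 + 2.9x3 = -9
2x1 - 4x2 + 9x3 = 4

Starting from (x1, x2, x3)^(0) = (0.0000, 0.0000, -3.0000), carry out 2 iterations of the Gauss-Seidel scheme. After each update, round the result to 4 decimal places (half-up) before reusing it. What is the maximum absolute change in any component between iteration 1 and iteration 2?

2.0859

Iteration 1:
  x1 = (-10 - (-0.6)·0.0000 - (-1.4)·-3.0000) / (4) = -3.5500
  x2 = (-9 - (0.5)·-3.5500 - (2.9)·-3.0000) / (6.4) = 0.2305
  x3 = (4 - (2)·-3.5500 - (-4)·0.2305) / (9) = 1.3358
Iteration 2:
  x1 = (-10 - (-0.6)·0.2305 - (-1.4)·1.3358) / (4) = -1.9979
  x2 = (-9 - (0.5)·-1.9979 - (2.9)·1.3358) / (6.4) = -1.8554
  x3 = (4 - (2)·-1.9979 - (-4)·-1.8554) / (9) = 0.0638
Change: (1.5521, -2.0859, -1.2720) → max |·| = 2.0859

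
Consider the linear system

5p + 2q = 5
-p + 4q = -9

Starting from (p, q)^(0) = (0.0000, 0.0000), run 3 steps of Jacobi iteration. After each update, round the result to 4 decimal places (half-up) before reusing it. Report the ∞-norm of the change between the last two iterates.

0.2250

Iteration 1:
  p = (5 - (2)·0.0000) / (5) = 1.0000
  q = (-9 - (-1)·0.0000) / (4) = -2.2500
Iteration 2:
  p = (5 - (2)·-2.2500) / (5) = 1.9000
  q = (-9 - (-1)·1.0000) / (4) = -2.0000
Iteration 3:
  p = (5 - (2)·-2.0000) / (5) = 1.8000
  q = (-9 - (-1)·1.9000) / (4) = -1.7750
Change: (-0.1000, 0.2250) → max |·| = 0.2250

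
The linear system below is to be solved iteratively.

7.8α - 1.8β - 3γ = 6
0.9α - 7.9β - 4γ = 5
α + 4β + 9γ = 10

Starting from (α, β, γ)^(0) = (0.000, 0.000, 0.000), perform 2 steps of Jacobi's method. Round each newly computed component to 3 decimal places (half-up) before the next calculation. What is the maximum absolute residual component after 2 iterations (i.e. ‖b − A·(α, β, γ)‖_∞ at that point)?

Iteration 1:
  α = (6 - (-1.8)·0.000 - (-3)·0.000) / (7.8) = 0.769
  β = (5 - (0.9)·0.000 - (-4)·0.000) / (-7.9) = -0.633
  γ = (10 - (1)·0.000 - (4)·0.000) / (9) = 1.111
Iteration 2:
  α = (6 - (-1.8)·-0.633 - (-3)·1.111) / (7.8) = 1.050
  β = (5 - (0.9)·0.769 - (-4)·1.111) / (-7.9) = -1.108
  γ = (10 - (1)·0.769 - (4)·-0.633) / (9) = 1.307
Residual b − A·x = (-0.263, 0.530, 1.619); ∞-norm = 1.619

1.619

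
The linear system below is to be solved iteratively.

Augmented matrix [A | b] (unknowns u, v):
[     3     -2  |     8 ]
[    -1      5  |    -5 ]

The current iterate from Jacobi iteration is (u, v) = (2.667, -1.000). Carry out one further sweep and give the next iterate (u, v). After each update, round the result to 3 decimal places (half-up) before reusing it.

(2.000, -0.467)

One sweep:
  u = (8 - (-2)·-1.000) / (3) = 2.000
  v = (-5 - (-1)·2.667) / (5) = -0.467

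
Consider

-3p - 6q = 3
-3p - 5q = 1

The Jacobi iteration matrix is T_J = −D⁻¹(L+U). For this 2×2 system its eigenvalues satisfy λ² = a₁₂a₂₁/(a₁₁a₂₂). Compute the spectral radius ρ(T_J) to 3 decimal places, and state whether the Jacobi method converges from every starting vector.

1.095

a₁₂a₂₁/(a₁₁a₂₂) = (-6)·(-3) / ((-3)·(-5)) = 1.200000
ρ = √|1.200000| = √1.200000 = 1.095
ρ > 1, so Jacobi diverges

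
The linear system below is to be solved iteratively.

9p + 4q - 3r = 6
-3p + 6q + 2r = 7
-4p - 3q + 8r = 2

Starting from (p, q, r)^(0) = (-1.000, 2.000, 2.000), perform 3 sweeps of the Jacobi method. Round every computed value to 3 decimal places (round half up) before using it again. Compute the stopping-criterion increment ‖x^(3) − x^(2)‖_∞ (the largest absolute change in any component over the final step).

Iteration 1:
  p = (6 - (4)·2.000 - (-3)·2.000) / (9) = 0.444
  q = (7 - (-3)·-1.000 - (2)·2.000) / (6) = 0.000
  r = (2 - (-4)·-1.000 - (-3)·2.000) / (8) = 0.500
Iteration 2:
  p = (6 - (4)·0.000 - (-3)·0.500) / (9) = 0.833
  q = (7 - (-3)·0.444 - (2)·0.500) / (6) = 1.222
  r = (2 - (-4)·0.444 - (-3)·0.000) / (8) = 0.472
Iteration 3:
  p = (6 - (4)·1.222 - (-3)·0.472) / (9) = 0.281
  q = (7 - (-3)·0.833 - (2)·0.472) / (6) = 1.426
  r = (2 - (-4)·0.833 - (-3)·1.222) / (8) = 1.125
Change: (-0.552, 0.204, 0.653) → max |·| = 0.653

0.653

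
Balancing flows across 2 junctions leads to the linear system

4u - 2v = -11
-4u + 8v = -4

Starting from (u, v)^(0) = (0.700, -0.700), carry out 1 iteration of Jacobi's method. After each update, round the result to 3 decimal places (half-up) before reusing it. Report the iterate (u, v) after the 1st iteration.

(-3.100, -0.150)

Iteration 1:
  u = (-11 - (-2)·-0.700) / (4) = -3.100
  v = (-4 - (-4)·0.700) / (8) = -0.150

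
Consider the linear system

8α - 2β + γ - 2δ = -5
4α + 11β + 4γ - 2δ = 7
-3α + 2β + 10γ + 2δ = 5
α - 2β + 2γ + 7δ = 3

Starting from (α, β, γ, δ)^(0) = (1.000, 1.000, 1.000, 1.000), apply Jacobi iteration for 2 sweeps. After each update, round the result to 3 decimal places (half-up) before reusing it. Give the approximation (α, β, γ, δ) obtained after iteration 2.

Iteration 1:
  α = (-5 - (-2)·1.000 - (1)·1.000 - (-2)·1.000) / (8) = -0.250
  β = (7 - (4)·1.000 - (4)·1.000 - (-2)·1.000) / (11) = 0.091
  γ = (5 - (-3)·1.000 - (2)·1.000 - (2)·1.000) / (10) = 0.400
  δ = (3 - (1)·1.000 - (-2)·1.000 - (2)·1.000) / (7) = 0.286
Iteration 2:
  α = (-5 - (-2)·0.091 - (1)·0.400 - (-2)·0.286) / (8) = -0.581
  β = (7 - (4)·-0.250 - (4)·0.400 - (-2)·0.286) / (11) = 0.634
  γ = (5 - (-3)·-0.250 - (2)·0.091 - (2)·0.286) / (10) = 0.350
  δ = (3 - (1)·-0.250 - (-2)·0.091 - (2)·0.400) / (7) = 0.376

(-0.581, 0.634, 0.350, 0.376)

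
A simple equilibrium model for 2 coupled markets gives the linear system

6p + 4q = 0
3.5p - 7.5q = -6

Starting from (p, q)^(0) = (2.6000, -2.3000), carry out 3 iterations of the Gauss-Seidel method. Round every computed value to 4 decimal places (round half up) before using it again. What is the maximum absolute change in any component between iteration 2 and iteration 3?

0.7913

Iteration 1:
  p = (0 - (4)·-2.3000) / (6) = 1.5333
  q = (-6 - (3.5)·1.5333) / (-7.5) = 1.5155
Iteration 2:
  p = (0 - (4)·1.5155) / (6) = -1.0103
  q = (-6 - (3.5)·-1.0103) / (-7.5) = 0.3285
Iteration 3:
  p = (0 - (4)·0.3285) / (6) = -0.2190
  q = (-6 - (3.5)·-0.2190) / (-7.5) = 0.6978
Change: (0.7913, 0.3693) → max |·| = 0.7913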